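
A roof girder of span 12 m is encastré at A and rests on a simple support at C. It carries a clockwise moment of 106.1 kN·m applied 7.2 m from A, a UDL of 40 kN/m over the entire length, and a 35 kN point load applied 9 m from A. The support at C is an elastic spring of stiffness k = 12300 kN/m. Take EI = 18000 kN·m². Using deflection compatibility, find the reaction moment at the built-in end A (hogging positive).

M_A = 748.1 kN·m

Take the reaction at C as the redundant and release it; the primary structure is a cantilever fixed at A.
Free-end deflection of the primary structure under the applied loading (downward +):
  clockwise couple 106.1 at a = 7.2: M₀a(2L − a)/(2EI) = 6417/EI
  UDL 40: wL⁴/(8EI) = 103680/EI
  point load 35 at a = 9: Pa²(3L − a)/(6EI) = 12758/EI
  δ_0 = 122854/EI
Flexibility coefficient — unit upward force at C: δ_{CC} = L³/(3EI) = 576/EI.
With EI = 18000 kN·m²: δ_0 = 6.8252 m and δ_{CC} = 0.032 m/kN.
Compatibility — the spring shortens by R_C/k under the reaction it provides: δ_0 − R_C·δ_{CC} = R_C/k. With 1/k = 0.000081 m/kN, R_C = δ_0 / (δ_{CC} + 1/k) = 6.8252 / (0.032 + 0.000081) = 212.7 kN.
Moment equilibrium about A: M_A = Σ(load moments about A) − R_C·L = 3301 − 212.7×12 = 748.1 kN·m.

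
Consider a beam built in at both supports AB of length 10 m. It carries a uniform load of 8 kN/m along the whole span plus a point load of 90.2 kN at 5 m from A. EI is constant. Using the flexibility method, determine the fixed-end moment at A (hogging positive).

M_A = 179.4 kN·m

Take the two fixed-end moments M_A, M_B as redundants; the released structure is the simple span AB.
On the primary (simply-supported) span, the end slopes from the loading are:
  at A: UDL 8: wL³/(24EI) = 333.3/EI
  at B: UDL 8: wL³/(24EI) = 333.3/EI
  at A: point load 90.2 at a = 5: Pab(L + b)/(6LEI) = 563.8/EI
  at B: point load 90.2 at a = 5: Pab(L + a)/(6LEI) = 563.8/EI
  θ_A0 = 897.1/EI,  θ_B0 = 897.1/EI
Flexibility coefficients: a unit moment at one end gives L/(3EI) there and L/(6EI) at the far end, so f₁₁ = f₂₂ = 3.333/EI and f₁₂ = f₂₁ = 1.667/EI.
Compatibility — zero rotation at each built-in end:
  3.333 M_A + 1.667 M_B = 897.1
  1.667 M_A + 3.333 M_B = 897.1
Solving the pair gives M_A = 179.4 kN·m and M_B = 179.4 kN·m (hogging).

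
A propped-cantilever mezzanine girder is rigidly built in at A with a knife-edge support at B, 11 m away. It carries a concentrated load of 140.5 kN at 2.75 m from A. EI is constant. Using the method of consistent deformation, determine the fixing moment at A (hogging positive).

Take the reaction at B as the redundant and release it; the primary structure is a cantilever fixed at A.
Downward deflection at the released point B due to the loads:
  point load 140.5 at a = 2.75: Pa²(3L − a)/(6EI) = 5357/EI
Tip deflection under a unit load at B: L³/(3EI) = 443.7/EI.
Compatibility at B: δ_0 − R_B·δ_{BB} = 0, so R_B = 5357/443.7 = 12.07 kN.
Moment equilibrium about A: M_A = Σ(load moments about A) − R_B·L = 386.4 − 12.07×11 = 253.6 kN·m.

M_A = 253.6 kN·m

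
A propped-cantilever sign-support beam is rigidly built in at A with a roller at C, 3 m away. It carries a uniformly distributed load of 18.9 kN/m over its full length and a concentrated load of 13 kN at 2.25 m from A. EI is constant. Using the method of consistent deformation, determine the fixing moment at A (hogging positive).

M_A = 25.83 kN·m

Take the reaction at C as the redundant and release it; the primary structure is a cantilever fixed at A.
Free-end deflection of the primary structure under the applied loading (downward +):
  UDL 18.9: wL⁴/(8EI) = 191.4/EI
  point load 13 at a = 2.25: Pa²(3L − a)/(6EI) = 74.04/EI
  δ_0 = 265.4/EI
Flexibility coefficient — unit upward force at C: δ_{CC} = L³/(3EI) = 9/EI.
The prop prevents deflection at C: R_C = δ_0/δ_{CC} = 265.4/9 = 29.49 kN.
Moment equilibrium about A: M_A = Σ(load moments about A) − R_C·L = 114.3 − 29.49×3 = 25.83 kN·m.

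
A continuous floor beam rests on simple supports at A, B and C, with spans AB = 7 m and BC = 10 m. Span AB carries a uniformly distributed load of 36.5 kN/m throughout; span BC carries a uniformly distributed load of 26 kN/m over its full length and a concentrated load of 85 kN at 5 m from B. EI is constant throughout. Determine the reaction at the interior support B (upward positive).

R_B = 391.8 kN

Take M_B as the redundant. Released structure: two simple spans AB and BC with a hinge at B.
Discontinuity in slope at B on the released structure — sum the simple-span end rotations:
  span AB: UDL 36.5: wL³/(24EI) = 521.6/EI
  span BC: UDL 26: wL³/(24EI) = 1083/EI
  span BC: point load 85 at a = 5: Pab(L + b)/(6LEI) = 531.2/EI
  relative rotation θ_0 = (521.6 + 1615)/EI = 2136/EI
A unit hogging moment at B produces rotation L₁/(3EI) + L₂/(3EI) = 5.667/EI.
Compatibility: M_B·(L₁+L₂)/(3EI) = θ_0, giving M_B = 377 kN·m (hogging).
Span AB, ΣM about A with M_B applied at B: R_B^{AB}·7 = 894.2 + 377, so R_B^{AB} = 181.6 kN and R_A = 255.5 − 181.6 = 73.9 kN.
Span BC, ΣM about C: R_B^{BC}·10 = 1725 + 377, so R_B^{BC} = 210.2 kN and R_C = 345 − 210.2 = 134.8 kN.
R_B = 181.6 + 210.2 = 391.8 kN.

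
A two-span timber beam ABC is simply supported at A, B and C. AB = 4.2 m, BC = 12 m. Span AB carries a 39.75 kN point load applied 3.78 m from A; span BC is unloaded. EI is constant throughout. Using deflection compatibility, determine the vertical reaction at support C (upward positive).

Release continuity at B by inserting a hinge; the redundant is the internal moment M_B. The primary structure is two simply-supported spans AB and BC.
Discontinuity in slope at B on the released structure — sum the simple-span end rotations:
  span AB: point load 39.75 at a = 3.78: Pab(L + a)/(6LEI) = 19.98/EI
  relative rotation θ_0 = (19.98 + 0)/EI = 19.98/EI
A unit hogging moment at B produces rotation L₁/(3EI) + L₂/(3EI) = 5.4/EI.
Compatibility: M_B·(L₁+L₂)/(3EI) = θ_0, giving M_B = 3.701 kN·m (hogging).
Span BC, ΣM about C: R_B^{BC}·12 = 0 + 3.701, so R_B^{BC} = 0.3084 kN and R_C = 0 − 0.3084 = -0.3084 kN.

R_C = -0.3084 kN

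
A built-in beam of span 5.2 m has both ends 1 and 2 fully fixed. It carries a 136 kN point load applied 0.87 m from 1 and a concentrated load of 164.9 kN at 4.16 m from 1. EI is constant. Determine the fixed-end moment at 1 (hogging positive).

Take the two fixed-end moments M_1, M_2 as redundants; the released structure is the simple span 12.
Simple-span end rotations at 1 and 2 under the given loads:
  at 1: point load 136 at a = 0.87: Pab(L + b)/(6LEI) = 156.5/EI
  at 2: point load 136 at a = 0.87: Pab(L + a)/(6LEI) = 99.67/EI
  at 1: point load 164.9 at a = 4.16: Pab(L + b)/(6LEI) = 142.7/EI
  at 2: point load 164.9 at a = 4.16: Pab(L + a)/(6LEI) = 214/EI
  θ_10 = 299.2/EI,  θ_20 = 313.7/EI
Flexibility coefficients: a unit moment at one end gives L/(3EI) there and L/(6EI) at the far end, so f₁₁ = f₂₂ = 1.733/EI and f₁₂ = f₂₁ = 0.8667/EI.
Compatibility — zero rotation at each built-in end:
  1.733 M_1 + 0.8667 M_2 = 299.2
  0.8667 M_1 + 1.733 M_2 = 313.7
Solving the pair gives M_1 = 109.5 kN·m and M_2 = 126.2 kN·m (hogging).

M_1 = 109.5 kN·m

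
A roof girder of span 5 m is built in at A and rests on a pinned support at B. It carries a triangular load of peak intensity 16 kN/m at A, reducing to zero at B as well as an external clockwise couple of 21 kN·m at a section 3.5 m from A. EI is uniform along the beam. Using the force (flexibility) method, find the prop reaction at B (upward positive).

R_B = 13.73 kN

Choose R_B as the redundant. The primary structure is the cantilever fixed at A.
Primary-structure tip deflection at B by superposition:
  triangular load, peak 16 at the fixed end: w₀L⁴/(30EI) = 333.3/EI
  clockwise couple 21 at a = 3.5: M₀a(2L − a)/(2EI) = 238.9/EI
  δ_0 = 572.2/EI
Flexibility coefficient — unit upward force at B: δ_{BB} = L³/(3EI) = 41.67/EI.
Compatibility at B: δ_0 − R_B·δ_{BB} = 0, so R_B = 572.2/41.67 = 13.73 kN.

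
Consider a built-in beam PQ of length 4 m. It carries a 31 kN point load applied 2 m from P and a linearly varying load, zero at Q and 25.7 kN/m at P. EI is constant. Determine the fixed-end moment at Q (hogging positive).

Take the two fixed-end moments M_P, M_Q as redundants; the released structure is the simple span PQ.
On the primary (simply-supported) span, the end slopes from the loading are:
  at P: point load 31 at a = 2: Pab(L + b)/(6LEI) = 31/EI
  at Q: point load 31 at a = 2: Pab(L + a)/(6LEI) = 31/EI
  at P: triangular load, peak 25.7: w₀L³/(45EI) = 36.55/EI
  at Q: triangular load, peak 25.7: 7w₀L³/(360EI) = 31.98/EI
  θ_P0 = 67.55/EI,  θ_Q0 = 62.98/EI
Flexibility coefficients: a unit moment at one end gives L/(3EI) there and L/(6EI) at the far end, so f₁₁ = f₂₂ = 1.333/EI and f₁₂ = f₂₁ = 0.6667/EI.
Compatibility — zero rotation at each built-in end:
  1.333 M_P + 0.6667 M_Q = 67.55
  0.6667 M_P + 1.333 M_Q = 62.98
Solving the pair gives M_P = 36.06 kN·m and M_Q = 29.21 kN·m (hogging).

M_Q = 29.21 kN·m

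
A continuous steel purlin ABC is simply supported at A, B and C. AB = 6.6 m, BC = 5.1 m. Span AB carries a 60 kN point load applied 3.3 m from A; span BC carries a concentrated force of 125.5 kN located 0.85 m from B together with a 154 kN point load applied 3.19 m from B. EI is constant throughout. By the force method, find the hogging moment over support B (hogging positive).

M_B = 132.5 kN·m

Release continuity at B by inserting a hinge; the redundant is the internal moment M_B. The primary structure is two simply-supported spans AB and BC.
End slopes at the hinge B, treating each span as simply supported:
  span AB: point load 60 at a = 3.3: Pab(L + a)/(6LEI) = 163.3/EI
  span BC: point load 125.5 at a = 0.85: Pab(L + b)/(6LEI) = 138.5/EI
  span BC: point load 154 at a = 3.19: Pab(L + b)/(6LEI) = 215/EI
  relative rotation θ_0 = (163.3 + 353.5)/EI = 516.8/EI
A unit hogging moment at B produces rotation L₁/(3EI) + L₂/(3EI) = 3.9/EI.
Compatibility: M_B·(L₁+L₂)/(3EI) = θ_0, giving M_B = 132.5 kN·m (hogging).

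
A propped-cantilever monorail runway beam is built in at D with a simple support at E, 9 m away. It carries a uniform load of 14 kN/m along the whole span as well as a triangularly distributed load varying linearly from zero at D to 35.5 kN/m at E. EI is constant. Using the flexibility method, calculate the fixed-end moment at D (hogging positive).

Release the roller at E. Primary structure: cantilever fixed at D.
Deflection at E on the released cantilever, summing each load's contribution:
  UDL 14: wL⁴/(8EI) = 11482/EI
  triangular load, peak 35.5 at the free end: 11w₀L⁴/(120EI) = 21351/EI
  δ_0 = 32832/EI
Tip deflection under a unit load at E: L³/(3EI) = 243/EI.
Compatibility at E: δ_0 − R_E·δ_{EE} = 0, so R_E = 32832/243 = 135.1 kN.
Moment equilibrium about D: M_D = Σ(load moments about D) − R_E·L = 1526 − 135.1×9 = 309.5 kN·m.

M_D = 309.5 kN·m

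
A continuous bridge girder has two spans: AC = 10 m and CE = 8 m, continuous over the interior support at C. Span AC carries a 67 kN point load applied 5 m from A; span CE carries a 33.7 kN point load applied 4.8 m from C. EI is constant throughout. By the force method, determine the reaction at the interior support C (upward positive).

Insert a hinge at C; M_C is the redundant, and each span becomes simply supported.
Rotations at C on the released spans (each span's end-slope, ×1/EI):
  span AC: point load 67 at a = 5: Pab(L + a)/(6LEI) = 418.8/EI
  span CE: point load 33.7 at a = 4.8: Pab(L + b)/(6LEI) = 120.8/EI
  relative rotation θ_0 = (418.8 + 120.8)/EI = 539.5/EI
A unit hogging moment at C produces rotation L₁/(3EI) + L₂/(3EI) = 6/EI.
Slope continuity at C: θ_0 = M_C·6/EI, so M_C = 539.5/6 = 89.92 kN·m (hogging).
Span AC, ΣM about A with M_C applied at C: R_C^{AC}·10 = 335 + 89.92, so R_C^{AC} = 42.49 kN and R_A = 67 − 42.49 = 24.51 kN.
Span CE, ΣM about E: R_C^{CE}·8 = 107.8 + 89.92, so R_C^{CE} = 24.72 kN and R_E = 33.7 − 24.72 = 8.98 kN.
R_C = 42.49 + 24.72 = 67.21 kN.

R_C = 67.21 kN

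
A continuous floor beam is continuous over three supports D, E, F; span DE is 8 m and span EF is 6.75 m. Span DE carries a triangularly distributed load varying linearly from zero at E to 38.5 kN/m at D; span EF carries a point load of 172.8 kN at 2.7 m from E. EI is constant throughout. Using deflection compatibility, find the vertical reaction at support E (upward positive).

R_E = 204.3 kN

Release continuity at E by inserting a hinge; the redundant is the internal moment M_E. The primary structure is two simply-supported spans DE and EF.
End slopes at the hinge E, treating each span as simply supported:
  span DE: triangular load, peak 38.5: 7w₀L³/(360EI) = 383.3/EI
  span EF: point load 172.8 at a = 2.7: Pab(L + b)/(6LEI) = 503.9/EI
  relative rotation θ_0 = (383.3 + 503.9)/EI = 887.2/EI
A unit hogging moment at E produces rotation L₁/(3EI) + L₂/(3EI) = 4.917/EI.
Compatibility: M_E·(L₁+L₂)/(3EI) = θ_0, giving M_E = 180.4 kN·m (hogging).
Span DE, ΣM about D with M_E applied at E: R_E^{DE}·8 = 410.7 + 180.4, so R_E^{DE} = 73.89 kN and R_D = 154 − 73.89 = 80.11 kN.
Span EF, ΣM about F: R_E^{EF}·6.75 = 699.8 + 180.4, so R_E^{EF} = 130.4 kN and R_F = 172.8 − 130.4 = 42.39 kN.
R_E = 73.89 + 130.4 = 204.3 kN.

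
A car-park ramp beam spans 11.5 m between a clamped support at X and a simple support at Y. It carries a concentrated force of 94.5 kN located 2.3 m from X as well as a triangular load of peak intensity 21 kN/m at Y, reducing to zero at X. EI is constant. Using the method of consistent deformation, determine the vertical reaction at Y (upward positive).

R_Y = 71.7 kN

Release the roller at Y. Primary structure: cantilever fixed at X.
Free-end deflection of the primary structure under the applied loading (downward +):
  point load 94.5 at a = 2.3: Pa²(3L − a)/(6EI) = 2683/EI
  triangular load, peak 21 at the free end: 11w₀L⁴/(120EI) = 33668/EI
  δ_0 = 36351/EI
Tip deflection under a unit load at Y: L³/(3EI) = 507/EI.
The prop prevents deflection at Y: R_Y = δ_0/δ_{YY} = 36351/507 = 71.7 kN.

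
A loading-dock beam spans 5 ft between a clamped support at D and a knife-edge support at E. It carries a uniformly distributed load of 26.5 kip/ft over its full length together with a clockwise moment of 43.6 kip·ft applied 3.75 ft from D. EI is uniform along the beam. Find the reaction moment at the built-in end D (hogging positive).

Take the reaction at E as the redundant and release it; the primary structure is a cantilever fixed at D.
Primary-structure tip deflection at E by superposition:
  UDL 26.5: wL⁴/(8EI) = 2070/EI
  clockwise couple 43.6 at a = 3.75: M₀a(2L − a)/(2EI) = 510.9/EI
  δ_0 = 2581/EI
Flexibility coefficient — unit upward force at E: δ_{EE} = L³/(3EI) = 41.67/EI.
The prop prevents deflection at E: R_E = δ_0/δ_{EE} = 2581/41.67 = 61.95 kip.
Moment equilibrium about D: M_D = Σ(load moments about D) − R_E·L = 374.9 − 61.95×5 = 65.1 kip·ft.

M_D = 65.1 kip·ft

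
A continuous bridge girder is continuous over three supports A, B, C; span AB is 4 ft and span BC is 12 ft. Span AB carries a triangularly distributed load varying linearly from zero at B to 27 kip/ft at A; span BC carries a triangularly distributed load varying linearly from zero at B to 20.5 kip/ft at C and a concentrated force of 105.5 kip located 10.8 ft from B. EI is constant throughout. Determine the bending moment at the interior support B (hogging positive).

Take M_B as the redundant. Released structure: two simple spans AB and BC with a hinge at B.
Discontinuity in slope at B on the released structure — sum the simple-span end rotations:
  span AB: triangular load, peak 27: 7w₀L³/(360EI) = 33.6/EI
  span BC: triangular load, peak 20.5: 7w₀L³/(360EI) = 688.8/EI
  span BC: point load 105.5 at a = 10.8: Pab(L + b)/(6LEI) = 250.7/EI
  relative rotation θ_0 = (33.6 + 939.5)/EI = 973.1/EI
A unit hogging moment at B produces rotation L₁/(3EI) + L₂/(3EI) = 5.333/EI.
Compatibility: M_B·(L₁+L₂)/(3EI) = θ_0, giving M_B = 182.5 kip·ft (hogging).

M_B = 182.5 kip·ft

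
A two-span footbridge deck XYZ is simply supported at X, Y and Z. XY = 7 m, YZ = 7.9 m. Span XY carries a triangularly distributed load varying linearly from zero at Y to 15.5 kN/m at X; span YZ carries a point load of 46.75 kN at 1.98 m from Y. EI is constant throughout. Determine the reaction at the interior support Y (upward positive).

R_Y = 67.39 kN

Insert a hinge at Y; M_Y is the redundant, and each span becomes simply supported.
End slopes at the hinge Y, treating each span as simply supported:
  span XY: triangular load, peak 15.5: 7w₀L³/(360EI) = 103.4/EI
  span YZ: point load 46.75 at a = 1.98: Pab(L + b)/(6LEI) = 159.8/EI
  relative rotation θ_0 = (103.4 + 159.8)/EI = 263.1/EI
A unit hogging moment at Y produces rotation L₁/(3EI) + L₂/(3EI) = 4.967/EI.
Slope continuity at Y: θ_0 = M_Y·4.967/EI, so M_Y = 263.1/4.967 = 52.98 kN·m (hogging).
Span XY, ΣM about X with M_Y applied at Y: R_Y^{XY}·7 = 126.6 + 52.98, so R_Y^{XY} = 25.65 kN and R_X = 54.25 − 25.65 = 28.6 kN.
Span YZ, ΣM about Z: R_Y^{YZ}·7.9 = 276.8 + 52.98, so R_Y^{YZ} = 41.74 kN and R_Z = 46.75 − 41.74 = 5.01 kN.
R_Y = 25.65 + 41.74 = 67.39 kN.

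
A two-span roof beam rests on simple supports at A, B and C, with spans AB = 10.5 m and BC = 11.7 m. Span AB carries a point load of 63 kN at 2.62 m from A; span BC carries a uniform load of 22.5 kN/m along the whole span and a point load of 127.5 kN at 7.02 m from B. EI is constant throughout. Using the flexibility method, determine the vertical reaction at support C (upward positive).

R_C = 176.4 kN

Insert a hinge at B; M_B is the redundant, and each span becomes simply supported.
End slopes at the hinge B, treating each span as simply supported:
  span AB: point load 63 at a = 2.62: Pab(L + a)/(6LEI) = 270.9/EI
  span BC: UDL 22.5: wL³/(24EI) = 1502/EI
  span BC: point load 127.5 at a = 7.02: Pab(L + b)/(6LEI) = 977.4/EI
  relative rotation θ_0 = (270.9 + 2479)/EI = 2750/EI
A unit hogging moment at B produces rotation L₁/(3EI) + L₂/(3EI) = 7.4/EI.
Slope continuity at B: θ_0 = M_B·7.4/EI, so M_B = 2750/7.4 = 371.6 kN·m (hogging).
Span BC, ΣM about C: R_B^{BC}·11.7 = 2137 + 371.6, so R_B^{BC} = 214.4 kN and R_C = 390.8 − 214.4 = 176.4 kN.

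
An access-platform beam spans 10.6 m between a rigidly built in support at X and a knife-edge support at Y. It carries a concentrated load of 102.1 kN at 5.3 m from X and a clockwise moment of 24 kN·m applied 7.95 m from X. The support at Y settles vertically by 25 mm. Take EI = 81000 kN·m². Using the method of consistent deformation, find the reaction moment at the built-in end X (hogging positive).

Release the roller at Y. Primary structure: cantilever fixed at X.
Deflection at Y on the released cantilever, summing each load's contribution:
  point load 102.1 at a = 5.3: Pa²(3L − a)/(6EI) = 12667/EI
  clockwise couple 24 at a = 7.95: M₀a(2L − a)/(2EI) = 1264/EI
  δ_0 = 13931/EI
Flexibility coefficient — unit upward force at Y: δ_{YY} = L³/(3EI) = 397/EI.
With EI = 81000 kN·m²: δ_0 = 0.17199 m and δ_{YY} = 0.004901 m/kN.
Compatibility — the beam at Y must follow the support down by 0.025 m: δ_0 − R_Y·δ_{YY} = 0.025, so R_Y = (0.17199 − 0.025)/0.004901 = 29.99 kN.
Moment equilibrium about X: M_X = Σ(load moments about X) − R_Y·L = 565.1 − 29.99×10.6 = 247.2 kN·m.

M_X = 247.2 kN·m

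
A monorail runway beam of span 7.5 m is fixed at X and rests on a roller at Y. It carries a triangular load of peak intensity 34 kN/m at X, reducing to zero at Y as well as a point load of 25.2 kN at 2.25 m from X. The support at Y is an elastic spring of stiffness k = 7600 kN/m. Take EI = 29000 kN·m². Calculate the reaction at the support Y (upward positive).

Choose R_Y as the redundant. The primary structure is the cantilever fixed at X.
Free-end deflection of the primary structure under the applied loading (downward +):
  triangular load, peak 34 at the fixed end: w₀L⁴/(30EI) = 3586/EI
  point load 25.2 at a = 2.25: Pa²(3L − a)/(6EI) = 430.6/EI
  δ_0 = 4017/EI
Flexibility coefficient — unit upward force at Y: δ_{YY} = L³/(3EI) = 140.6/EI.
With EI = 29000 kN·m²: δ_0 = 0.1385 m and δ_{YY} = 0.004849 m/kN.
Compatibility — the spring shortens by R_Y/k under the reaction it provides: δ_0 − R_Y·δ_{YY} = R_Y/k. With 1/k = 0.000132 m/kN, R_Y = δ_0 / (δ_{YY} + 1/k) = 0.1385 / (0.004849 + 0.000132) = 27.81 kN.

R_Y = 27.81 kN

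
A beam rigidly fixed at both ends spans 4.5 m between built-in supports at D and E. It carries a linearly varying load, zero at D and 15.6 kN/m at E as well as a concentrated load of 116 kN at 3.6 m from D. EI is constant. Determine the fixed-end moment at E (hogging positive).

M_E = 82.61 kN·m

Release both end moments; the primary structure is a simply-supported span DE with redundants M_D and M_E.
End rotations of the released simple span under the applied load (×1/EI):
  at D: triangular load, peak 15.6: 7w₀L³/(360EI) = 27.64/EI
  at E: triangular load, peak 15.6: w₀L³/(45EI) = 31.59/EI
  at D: point load 116 at a = 3.6: Pab(L + b)/(6LEI) = 75.17/EI
  at E: point load 116 at a = 3.6: Pab(L + a)/(6LEI) = 112.8/EI
  θ_D0 = 102.8/EI,  θ_E0 = 144.3/EI
Flexibility coefficients: a unit moment at one end gives L/(3EI) there and L/(6EI) at the far end, so f₁₁ = f₂₂ = 1.5/EI and f₁₂ = f₂₁ = 0.75/EI.
Compatibility — zero rotation at each built-in end:
  1.5 M_D + 0.75 M_E = 102.8
  0.75 M_D + 1.5 M_E = 144.3
Solving the pair gives M_D = 27.23 kN·m and M_E = 82.61 kN·m (hogging).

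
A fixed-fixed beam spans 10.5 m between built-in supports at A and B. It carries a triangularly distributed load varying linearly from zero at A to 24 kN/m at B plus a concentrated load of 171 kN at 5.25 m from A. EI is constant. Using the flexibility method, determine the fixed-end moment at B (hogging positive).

M_B = 356.7 kN·m

Take the two fixed-end moments M_A, M_B as redundants; the released structure is the simple span AB.
Simple-span end rotations at A and B under the given loads:
  at A: triangular load, peak 24: 7w₀L³/(360EI) = 540.2/EI
  at B: triangular load, peak 24: w₀L³/(45EI) = 617.4/EI
  at A: point load 171 at a = 5.25: Pab(L + b)/(6LEI) = 1178/EI
  at B: point load 171 at a = 5.25: Pab(L + a)/(6LEI) = 1178/EI
  θ_A0 = 1719/EI,  θ_B0 = 1796/EI
Flexibility coefficients: a unit moment at one end gives L/(3EI) there and L/(6EI) at the far end, so f₁₁ = f₂₂ = 3.5/EI and f₁₂ = f₂₁ = 1.75/EI.
Compatibility — zero rotation at each built-in end:
  3.5 M_A + 1.75 M_B = 1719
  1.75 M_A + 3.5 M_B = 1796
Solving the pair gives M_A = 312.6 kN·m and M_B = 356.7 kN·m (hogging).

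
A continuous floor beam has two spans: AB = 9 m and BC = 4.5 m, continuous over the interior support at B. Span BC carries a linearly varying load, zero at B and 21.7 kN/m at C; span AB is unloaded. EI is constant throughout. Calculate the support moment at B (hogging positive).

M_B = 8.544 kN·m

Release continuity at B by inserting a hinge; the redundant is the internal moment M_B. The primary structure is two simply-supported spans AB and BC.
End slopes at the hinge B, treating each span as simply supported:
  span BC: triangular load, peak 21.7: 7w₀L³/(360EI) = 38.45/EI
  relative rotation θ_0 = (0 + 38.45)/EI = 38.45/EI
A unit hogging moment at B produces rotation L₁/(3EI) + L₂/(3EI) = 4.5/EI.
Slope continuity at B: θ_0 = M_B·4.5/EI, so M_B = 38.45/4.5 = 8.544 kN·m (hogging).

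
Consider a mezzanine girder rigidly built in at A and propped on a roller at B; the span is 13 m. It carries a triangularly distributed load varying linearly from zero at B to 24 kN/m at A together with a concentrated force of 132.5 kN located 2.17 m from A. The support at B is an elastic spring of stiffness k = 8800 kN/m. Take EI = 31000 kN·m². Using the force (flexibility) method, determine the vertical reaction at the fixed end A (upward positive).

Take the reaction at B as the redundant and release it; the primary structure is a cantilever fixed at A.
Deflection at B on the released cantilever, summing each load's contribution:
  triangular load, peak 24 at the fixed end: w₀L⁴/(30EI) = 22849/EI
  point load 132.5 at a = 2.17: Pa²(3L − a)/(6EI) = 3830/EI
  δ_0 = 26679/EI
Tip deflection under a unit load at B: L³/(3EI) = 732.3/EI.
With EI = 31000 kN·m²: δ_0 = 0.8606 m and δ_{BB} = 0.023624 m/kN.
Compatibility — the spring shortens by R_B/k under the reaction it provides: δ_0 − R_B·δ_{BB} = R_B/k. With 1/k = 0.000114 m/kN, R_B = δ_0 / (δ_{BB} + 1/k) = 0.8606 / (0.023624 + 0.000114) = 36.26 kN.
Vertical equilibrium: R_A = ΣP − R_B = 288.5 − 36.26 = 252.2 kN.

R_A = 252.2 kN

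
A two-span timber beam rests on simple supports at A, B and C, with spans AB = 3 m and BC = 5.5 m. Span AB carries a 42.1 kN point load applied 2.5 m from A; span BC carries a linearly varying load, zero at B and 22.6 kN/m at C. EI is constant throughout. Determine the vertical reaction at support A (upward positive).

R_A = -3.477 kN

Release continuity at B by inserting a hinge; the redundant is the internal moment M_B. The primary structure is two simply-supported spans AB and BC.
Discontinuity in slope at B on the released structure — sum the simple-span end rotations:
  span AB: point load 42.1 at a = 2.5: Pab(L + a)/(6LEI) = 16.08/EI
  span BC: triangular load, peak 22.6: 7w₀L³/(360EI) = 73.11/EI
  relative rotation θ_0 = (16.08 + 73.11)/EI = 89.19/EI
A unit hogging moment at B produces rotation L₁/(3EI) + L₂/(3EI) = 2.833/EI.
Compatibility: M_B·(L₁+L₂)/(3EI) = θ_0, giving M_B = 31.48 kN·m (hogging).
Span AB, ΣM about A with M_B applied at B: R_B^{AB}·3 = 105.2 + 31.48, so R_B^{AB} = 45.58 kN and R_A = 42.1 − 45.58 = -3.477 kN.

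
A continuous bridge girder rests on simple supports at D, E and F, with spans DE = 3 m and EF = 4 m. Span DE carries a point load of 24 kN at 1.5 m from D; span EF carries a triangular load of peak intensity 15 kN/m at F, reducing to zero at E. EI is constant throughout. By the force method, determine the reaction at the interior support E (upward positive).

Release continuity at E by inserting a hinge; the redundant is the internal moment M_E. The primary structure is two simply-supported spans DE and EF.
End slopes at the hinge E, treating each span as simply supported:
  span DE: point load 24 at a = 1.5: Pab(L + a)/(6LEI) = 13.5/EI
  span EF: triangular load, peak 15: 7w₀L³/(360EI) = 18.67/EI
  relative rotation θ_0 = (13.5 + 18.67)/EI = 32.17/EI
A unit hogging moment at E produces rotation L₁/(3EI) + L₂/(3EI) = 2.333/EI.
Slope continuity at E: θ_0 = M_E·2.333/EI, so M_E = 32.17/2.333 = 13.79 kN·m (hogging).
Span DE, ΣM about D with M_E applied at E: R_E^{DE}·3 = 36 + 13.79, so R_E^{DE} = 16.6 kN and R_D = 24 − 16.6 = 7.405 kN.
Span EF, ΣM about F: R_E^{EF}·4 = 40 + 13.79, so R_E^{EF} = 13.45 kN and R_F = 30 − 13.45 = 16.55 kN.
R_E = 16.6 + 13.45 = 30.04 kN.

R_E = 30.04 kN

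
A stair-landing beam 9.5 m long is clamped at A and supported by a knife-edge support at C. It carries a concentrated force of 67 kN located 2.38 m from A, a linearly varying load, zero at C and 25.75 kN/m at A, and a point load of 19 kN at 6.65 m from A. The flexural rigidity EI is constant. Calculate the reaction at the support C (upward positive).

R_C = 40.95 kN

Choose R_C as the redundant. The primary structure is the cantilever fixed at A.
Primary-structure tip deflection at C by superposition:
  point load 67 at a = 2.38: Pa²(3L − a)/(6EI) = 1652/EI
  triangular load, peak 25.75 at the fixed end: w₀L⁴/(30EI) = 6991/EI
  point load 19 at a = 6.65: Pa²(3L − a)/(6EI) = 3060/EI
  δ_0 = 11703/EI
Flexibility coefficient — unit upward force at C: δ_{CC} = L³/(3EI) = 285.8/EI.
Compatibility at C: δ_0 − R_C·δ_{CC} = 0, so R_C = 11703/285.8 = 40.95 kN.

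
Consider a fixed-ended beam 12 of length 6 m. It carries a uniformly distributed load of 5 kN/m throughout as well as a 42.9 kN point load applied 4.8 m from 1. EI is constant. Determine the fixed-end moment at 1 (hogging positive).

Release both end moments; the primary structure is a simply-supported span 12 with redundants M_1 and M_2.
End rotations of the released simple span under the applied load (×1/EI):
  at 1: UDL 5: wL³/(24EI) = 45/EI
  at 2: UDL 5: wL³/(24EI) = 45/EI
  at 1: point load 42.9 at a = 4.8: Pab(L + b)/(6LEI) = 49.42/EI
  at 2: point load 42.9 at a = 4.8: Pab(L + a)/(6LEI) = 74.13/EI
  θ_10 = 94.42/EI,  θ_20 = 119.1/EI
Flexibility coefficients: a unit moment at one end gives L/(3EI) there and L/(6EI) at the far end, so f₁₁ = f₂₂ = 2/EI and f₁₂ = f₂₁ = 1/EI.
Compatibility — zero rotation at each built-in end:
  2 M_1 + 1 M_2 = 94.42
  1 M_1 + 2 M_2 = 119.1
Solving the pair gives M_1 = 23.24 kN·m and M_2 = 47.95 kN·m (hogging).

M_1 = 23.24 kN·m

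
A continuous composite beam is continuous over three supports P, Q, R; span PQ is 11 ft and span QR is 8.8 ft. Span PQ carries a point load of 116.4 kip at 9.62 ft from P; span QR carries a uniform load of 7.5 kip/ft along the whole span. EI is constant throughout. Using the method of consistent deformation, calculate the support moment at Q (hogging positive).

Insert a hinge at Q; M_Q is the redundant, and each span becomes simply supported.
Rotations at Q on the released spans (each span's end-slope, ×1/EI):
  span PQ: point load 116.4 at a = 9.62: Pab(L + a)/(6LEI) = 482.8/EI
  span QR: UDL 7.5: wL³/(24EI) = 213/EI
  relative rotation θ_0 = (482.8 + 213)/EI = 695.7/EI
A unit hogging moment at Q produces rotation L₁/(3EI) + L₂/(3EI) = 6.6/EI.
Compatibility: M_Q·(L₁+L₂)/(3EI) = θ_0, giving M_Q = 105.4 kip·ft (hogging).

M_Q = 105.4 kip·ft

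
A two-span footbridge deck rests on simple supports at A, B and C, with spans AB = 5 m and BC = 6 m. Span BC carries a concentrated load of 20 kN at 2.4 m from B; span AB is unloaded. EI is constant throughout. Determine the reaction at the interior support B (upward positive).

R_B = 16.61 kN

Insert a hinge at B; M_B is the redundant, and each span becomes simply supported.
Rotations at B on the released spans (each span's end-slope, ×1/EI):
  span BC: point load 20 at a = 2.4: Pab(L + b)/(6LEI) = 46.08/EI
  relative rotation θ_0 = (0 + 46.08)/EI = 46.08/EI
A unit hogging moment at B produces rotation L₁/(3EI) + L₂/(3EI) = 3.667/EI.
Slope continuity at B: θ_0 = M_B·3.667/EI, so M_B = 46.08/3.667 = 12.57 kN·m (hogging).
Span AB, ΣM about A with M_B applied at B: R_B^{AB}·5 = 0 + 12.57, so R_B^{AB} = 2.513 kN and R_A = 0 − 2.513 = -2.513 kN.
Span BC, ΣM about C: R_B^{BC}·6 = 72 + 12.57, so R_B^{BC} = 14.09 kN and R_C = 20 − 14.09 = 5.905 kN.
R_B = 2.513 + 14.09 = 16.61 kN.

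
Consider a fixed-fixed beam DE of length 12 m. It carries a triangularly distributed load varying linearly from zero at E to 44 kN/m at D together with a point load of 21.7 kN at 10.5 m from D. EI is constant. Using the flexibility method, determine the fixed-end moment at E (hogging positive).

M_E = 236.1 kN·m

Take the two fixed-end moments M_D, M_E as redundants; the released structure is the simple span DE.
End rotations of the released simple span under the applied load (×1/EI):
  at D: triangular load, peak 44: w₀L³/(45EI) = 1690/EI
  at E: triangular load, peak 44: 7w₀L³/(360EI) = 1478/EI
  at D: point load 21.7 at a = 10.5: Pab(L + b)/(6LEI) = 64.08/EI
  at E: point load 21.7 at a = 10.5: Pab(L + a)/(6LEI) = 106.8/EI
  θ_D0 = 1754/EI,  θ_E0 = 1585/EI
Flexibility coefficients: a unit moment at one end gives L/(3EI) there and L/(6EI) at the far end, so f₁₁ = f₂₂ = 4/EI and f₁₂ = f₂₁ = 2/EI.
Compatibility — zero rotation at each built-in end:
  4 M_D + 2 M_E = 1754
  2 M_D + 4 M_E = 1585
Solving the pair gives M_D = 320.4 kN·m and M_E = 236.1 kN·m (hogging).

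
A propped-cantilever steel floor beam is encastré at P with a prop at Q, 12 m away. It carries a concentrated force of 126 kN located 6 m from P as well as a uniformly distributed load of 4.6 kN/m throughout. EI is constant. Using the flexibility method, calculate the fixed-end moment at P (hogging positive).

Release the roller at Q. Primary structure: cantilever fixed at P.
Deflection at Q on the released cantilever, summing each load's contribution:
  point load 126 at a = 6: Pa²(3L − a)/(6EI) = 22680/EI
  UDL 4.6: wL⁴/(8EI) = 11923/EI
  δ_0 = 34603/EI
Tip deflection under a unit load at Q: L³/(3EI) = 576/EI.
The prop prevents deflection at Q: R_Q = δ_0/δ_{QQ} = 34603/576 = 60.08 kN.
Moment equilibrium about P: M_P = Σ(load moments about P) − R_Q·L = 1087 − 60.08×12 = 366.3 kN·m.

M_P = 366.3 kN·m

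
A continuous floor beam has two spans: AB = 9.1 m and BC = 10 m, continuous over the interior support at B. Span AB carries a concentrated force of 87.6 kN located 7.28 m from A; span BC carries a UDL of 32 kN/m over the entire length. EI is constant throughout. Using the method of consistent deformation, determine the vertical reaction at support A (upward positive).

Insert a hinge at B; M_B is the redundant, and each span becomes simply supported.
Discontinuity in slope at B on the released structure — sum the simple-span end rotations:
  span AB: point load 87.6 at a = 7.28: Pab(L + a)/(6LEI) = 348.2/EI
  span BC: UDL 32: wL³/(24EI) = 1333/EI
  relative rotation θ_0 = (348.2 + 1333)/EI = 1682/EI
A unit hogging moment at B produces rotation L₁/(3EI) + L₂/(3EI) = 6.367/EI.
Compatibility: M_B·(L₁+L₂)/(3EI) = θ_0, giving M_B = 264.1 kN·m (hogging).
Span AB, ΣM about A with M_B applied at B: R_B^{AB}·9.1 = 637.7 + 264.1, so R_B^{AB} = 99.1 kN and R_A = 87.6 − 99.1 = -11.5 kN.

R_A = -11.5 kN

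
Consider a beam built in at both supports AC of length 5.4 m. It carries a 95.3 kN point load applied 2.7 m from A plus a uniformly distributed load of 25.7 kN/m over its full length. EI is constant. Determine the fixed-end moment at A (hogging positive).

Take the two fixed-end moments M_A, M_C as redundants; the released structure is the simple span AC.
On the primary (simply-supported) span, the end slopes from the loading are:
  at A: point load 95.3 at a = 2.7: Pab(L + b)/(6LEI) = 173.7/EI
  at C: point load 95.3 at a = 2.7: Pab(L + a)/(6LEI) = 173.7/EI
  at A: UDL 25.7: wL³/(24EI) = 168.6/EI
  at C: UDL 25.7: wL³/(24EI) = 168.6/EI
  θ_A0 = 342.3/EI,  θ_C0 = 342.3/EI
Flexibility coefficients: a unit moment at one end gives L/(3EI) there and L/(6EI) at the far end, so f₁₁ = f₂₂ = 1.8/EI and f₁₂ = f₂₁ = 0.9/EI.
Compatibility — zero rotation at each built-in end:
  1.8 M_A + 0.9 M_C = 342.3
  0.9 M_A + 1.8 M_C = 342.3
Solving the pair gives M_A = 126.8 kN·m and M_C = 126.8 kN·m (hogging).

M_A = 126.8 kN·m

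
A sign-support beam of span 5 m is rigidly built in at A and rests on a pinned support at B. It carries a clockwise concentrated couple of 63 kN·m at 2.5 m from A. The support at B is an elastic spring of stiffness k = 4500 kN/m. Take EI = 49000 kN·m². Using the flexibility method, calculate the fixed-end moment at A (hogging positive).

M_A = 6.809 kN·m

Take the reaction at B as the redundant and release it; the primary structure is a cantilever fixed at A.
Downward deflection at the released point B due to the loads:
  clockwise couple 63 at a = 2.5: M₀a(2L − a)/(2EI) = 590.6/EI
Tip deflection under a unit load at B: L³/(3EI) = 41.67/EI.
With EI = 49000 kN·m²: δ_0 = 0.012054 m and δ_{BB} = 0.00085 m/kN.
Compatibility — the spring shortens by R_B/k under the reaction it provides: δ_0 − R_B·δ_{BB} = R_B/k. With 1/k = 0.000222 m/kN, R_B = δ_0 / (δ_{BB} + 1/k) = 0.012054 / (0.00085 + 0.000222) = 11.24 kN.
Moment equilibrium about A: M_A = Σ(load moments about A) − R_B·L = 63 − 11.24×5 = 6.809 kN·m.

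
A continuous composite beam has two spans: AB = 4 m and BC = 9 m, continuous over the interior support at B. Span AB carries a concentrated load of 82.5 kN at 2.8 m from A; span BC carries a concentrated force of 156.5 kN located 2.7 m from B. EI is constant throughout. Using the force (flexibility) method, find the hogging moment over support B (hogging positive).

M_B = 192.2 kN·m

Take M_B as the redundant. Released structure: two simple spans AB and BC with a hinge at B.
End slopes at the hinge B, treating each span as simply supported:
  span AB: point load 82.5 at a = 2.8: Pab(L + a)/(6LEI) = 78.54/EI
  span BC: point load 156.5 at a = 2.7: Pab(L + b)/(6LEI) = 754.3/EI
  relative rotation θ_0 = (78.54 + 754.3)/EI = 832.8/EI
A unit hogging moment at B produces rotation L₁/(3EI) + L₂/(3EI) = 4.333/EI.
Slope continuity at B: θ_0 = M_B·4.333/EI, so M_B = 832.8/4.333 = 192.2 kN·m (hogging).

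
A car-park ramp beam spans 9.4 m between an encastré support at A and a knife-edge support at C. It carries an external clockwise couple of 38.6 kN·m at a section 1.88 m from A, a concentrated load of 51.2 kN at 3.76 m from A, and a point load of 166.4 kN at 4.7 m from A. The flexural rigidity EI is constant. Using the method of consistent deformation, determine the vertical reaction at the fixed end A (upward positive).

Release the roller at C. Primary structure: cantilever fixed at A.
Deflection at C on the released cantilever, summing each load's contribution:
  clockwise couple 38.6 at a = 1.88: M₀a(2L − a)/(2EI) = 613.9/EI
  point load 51.2 at a = 3.76: Pa²(3L − a)/(6EI) = 2948/EI
  point load 166.4 at a = 4.7: Pa²(3L − a)/(6EI) = 14397/EI
  δ_0 = 17959/EI
Tip deflection under a unit load at C: L³/(3EI) = 276.9/EI.
Compatibility at C: δ_0 − R_C·δ_{CC} = 0, so R_C = 17959/276.9 = 64.87 kN.
Vertical equilibrium: R_A = ΣP − R_C = 217.6 − 64.87 = 152.7 kN.

R_A = 152.7 kN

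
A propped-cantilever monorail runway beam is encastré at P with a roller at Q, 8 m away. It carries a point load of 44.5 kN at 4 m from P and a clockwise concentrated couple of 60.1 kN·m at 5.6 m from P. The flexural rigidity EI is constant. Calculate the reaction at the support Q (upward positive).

R_Q = 24.16 kN

Remove the prop at Q; the released (primary) structure is a cantilever built in at P.
Downward deflection at the released point Q due to the loads:
  point load 44.5 at a = 4: Pa²(3L − a)/(6EI) = 2373/EI
  clockwise couple 60.1 at a = 5.6: M₀a(2L − a)/(2EI) = 1750/EI
  δ_0 = 4123/EI
Tip deflection under a unit load at Q: L³/(3EI) = 170.7/EI.
The prop prevents deflection at Q: R_Q = δ_0/δ_{QQ} = 4123/170.7 = 24.16 kN.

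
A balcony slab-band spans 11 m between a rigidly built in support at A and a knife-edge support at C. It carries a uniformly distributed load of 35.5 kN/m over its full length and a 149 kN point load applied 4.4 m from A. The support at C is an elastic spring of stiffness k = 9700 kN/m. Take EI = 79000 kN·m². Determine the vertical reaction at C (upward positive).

R_C = 174.2 kN

Remove the prop at C; the released (primary) structure is a cantilever built in at A.
Downward deflection at the released point C due to the loads:
  UDL 35.5: wL⁴/(8EI) = 64969/EI
  point load 149 at a = 4.4: Pa²(3L − a)/(6EI) = 13750/EI
  δ_0 = 78720/EI
Tip deflection under a unit load at C: L³/(3EI) = 443.7/EI.
With EI = 79000 kN·m²: δ_0 = 0.99645 m and δ_{CC} = 0.005616 m/kN.
Compatibility — the spring shortens by R_C/k under the reaction it provides: δ_0 − R_C·δ_{CC} = R_C/k. With 1/k = 0.000103 m/kN, R_C = δ_0 / (δ_{CC} + 1/k) = 0.99645 / (0.005616 + 0.000103) = 174.2 kN.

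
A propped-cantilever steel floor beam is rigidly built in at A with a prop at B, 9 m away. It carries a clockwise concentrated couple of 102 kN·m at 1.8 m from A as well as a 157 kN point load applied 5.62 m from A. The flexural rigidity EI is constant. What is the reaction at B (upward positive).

R_B = 78.83 kN

Remove the prop at B; the released (primary) structure is a cantilever built in at A.
Downward deflection at the released point B due to the loads:
  clockwise couple 102 at a = 1.8: M₀a(2L − a)/(2EI) = 1487/EI
  point load 157 at a = 5.62: Pa²(3L − a)/(6EI) = 17670/EI
  δ_0 = 19157/EI
Tip deflection under a unit load at B: L³/(3EI) = 243/EI.
The prop prevents deflection at B: R_B = δ_0/δ_{BB} = 19157/243 = 78.83 kN.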